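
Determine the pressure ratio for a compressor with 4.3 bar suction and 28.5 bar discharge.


PR = P_high / P_low
PR = 28.5 / 4.3
PR = 6.628

6.628


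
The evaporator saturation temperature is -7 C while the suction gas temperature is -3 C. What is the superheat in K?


Superheat = T_suction - T_evap
Superheat = -3 - (-7)
Superheat = 4 K

4


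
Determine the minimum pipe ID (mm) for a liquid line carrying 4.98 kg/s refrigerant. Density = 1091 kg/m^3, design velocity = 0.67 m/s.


A = m_dot / (rho * v) = 4.98 / (1091 * 0.67) = 0.006812865097 m^2
d = sqrt(4*A/pi) * 1000
d = 93.1 mm

93.1


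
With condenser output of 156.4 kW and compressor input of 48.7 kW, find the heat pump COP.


COP_hp = Q_cond / W
COP_hp = 156.4 / 48.7
COP_hp = 3.211

3.211


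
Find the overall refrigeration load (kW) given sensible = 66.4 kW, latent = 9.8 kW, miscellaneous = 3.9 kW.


Q_total = Q_s + Q_l + Q_misc
Q_total = 66.4 + 9.8 + 3.9
Q_total = 80.1 kW

80.1


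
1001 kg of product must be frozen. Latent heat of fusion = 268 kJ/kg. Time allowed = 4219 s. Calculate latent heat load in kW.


Q_lat = m * h_fg / t
Q_lat = 1001 * 268 / 4219
Q_lat = 63.59 kW

63.59


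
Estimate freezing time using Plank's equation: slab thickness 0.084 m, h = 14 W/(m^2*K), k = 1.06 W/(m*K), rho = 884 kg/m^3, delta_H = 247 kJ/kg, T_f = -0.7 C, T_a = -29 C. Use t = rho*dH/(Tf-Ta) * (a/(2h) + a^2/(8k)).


dT = -0.7 - (-29) = 28.3 K
term1 = a/(2h) = 0.084/(2*14) = 0.003
term2 = a^2/(8k) = 0.084^2/(8*1.06) = 0.0008320754717
t = rho*dH*1000/dT * (term1 + term2)
t = 884*247*1000/28.3 * (0.003 + 0.0008320754717)
t = 29566 s

29566


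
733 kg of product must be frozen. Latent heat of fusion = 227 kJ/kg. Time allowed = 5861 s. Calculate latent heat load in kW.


Q_lat = m * h_fg / t
Q_lat = 733 * 227 / 5861
Q_lat = 28.39 kW

28.39


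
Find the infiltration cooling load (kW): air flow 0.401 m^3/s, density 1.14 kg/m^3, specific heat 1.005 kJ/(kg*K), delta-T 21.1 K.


Q = V_dot * rho * cp * dT
Q = 0.401 * 1.14 * 1.005 * 21.1
Q = 9.694 kW

9.694


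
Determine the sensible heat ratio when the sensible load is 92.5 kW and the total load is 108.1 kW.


SHR = Q_sensible / Q_total
SHR = 92.5 / 108.1
SHR = 0.856

0.856


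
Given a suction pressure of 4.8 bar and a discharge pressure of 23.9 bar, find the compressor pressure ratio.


PR = P_high / P_low
PR = 23.9 / 4.8
PR = 4.979

4.979


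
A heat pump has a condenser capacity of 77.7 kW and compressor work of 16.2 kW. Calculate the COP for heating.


COP_hp = Q_cond / W
COP_hp = 77.7 / 16.2
COP_hp = 4.796

4.796


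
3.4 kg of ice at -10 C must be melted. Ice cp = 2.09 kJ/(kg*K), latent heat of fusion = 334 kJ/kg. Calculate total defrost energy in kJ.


Sensible heat = cp * dT = 2.09 * 10 = 20.9 kJ/kg
Total per kg = 20.9 + 334 = 354.9 kJ/kg
Q = m * total = 3.4 * 354.9
Q = 1206.7 kJ

1206.7


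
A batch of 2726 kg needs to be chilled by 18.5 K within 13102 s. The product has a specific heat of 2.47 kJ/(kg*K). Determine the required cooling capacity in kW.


Q = m * cp * dT / t
Q = 2726 * 2.47 * 18.5 / 13102
Q = 9.507 kW

9.507


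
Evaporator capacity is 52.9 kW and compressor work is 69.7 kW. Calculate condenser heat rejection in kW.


Q_cond = Q_evap + W
Q_cond = 52.9 + 69.7
Q_cond = 122.6 kW

122.6


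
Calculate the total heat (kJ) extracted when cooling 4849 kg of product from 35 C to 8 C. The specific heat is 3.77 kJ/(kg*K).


dT = 35 - (8) = 27 K
Q = m * cp * dT = 4849 * 3.77 * 27
Q = 493580 kJ

493580


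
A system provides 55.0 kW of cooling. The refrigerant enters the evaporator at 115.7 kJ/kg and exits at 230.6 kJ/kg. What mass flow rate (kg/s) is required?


dh = 230.6 - 115.7 = 114.9 kJ/kg
m_dot = Q / dh = 55.0 / 114.9 = 0.4787 kg/s

0.4787


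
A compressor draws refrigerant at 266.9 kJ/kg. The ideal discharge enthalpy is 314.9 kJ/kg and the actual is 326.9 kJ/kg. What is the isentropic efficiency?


dh_ideal = 314.9 - 266.9 = 48.0 kJ/kg
dh_actual = 326.9 - 266.9 = 60.0 kJ/kg
eta_s = dh_ideal / dh_actual = 48.0 / 60.0
eta_s = 0.8

0.8


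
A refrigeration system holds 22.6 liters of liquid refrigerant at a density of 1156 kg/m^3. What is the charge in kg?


Charge = V * rho / 1000
Charge = 22.6 * 1156 / 1000
Charge = 26.13 kg

26.13


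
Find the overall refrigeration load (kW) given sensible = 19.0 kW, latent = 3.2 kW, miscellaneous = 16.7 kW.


Q_total = Q_s + Q_l + Q_misc
Q_total = 19.0 + 3.2 + 16.7
Q_total = 38.9 kW

38.9


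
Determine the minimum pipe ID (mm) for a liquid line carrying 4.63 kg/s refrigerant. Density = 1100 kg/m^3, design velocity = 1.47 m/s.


A = m_dot / (rho * v) = 4.63 / (1100 * 1.47) = 0.002863327149 m^2
d = sqrt(4*A/pi) * 1000
d = 60.4 mm

60.4


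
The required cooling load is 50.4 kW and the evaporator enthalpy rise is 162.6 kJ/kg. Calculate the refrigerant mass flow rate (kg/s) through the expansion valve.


m_dot = Q / dh
m_dot = 50.4 / 162.6
m_dot = 0.31 kg/s

0.31


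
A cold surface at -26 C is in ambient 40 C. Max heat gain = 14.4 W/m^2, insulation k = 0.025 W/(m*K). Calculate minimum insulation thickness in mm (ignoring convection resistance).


dT = 40 - (-26) = 66 K
thickness = k * dT / q_max * 1000
thickness = 0.025 * 66 / 14.4 * 1000
thickness = 114.6 mm

114.6


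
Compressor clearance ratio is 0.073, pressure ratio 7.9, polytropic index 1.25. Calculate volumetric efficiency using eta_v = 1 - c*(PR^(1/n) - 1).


PR^(1/n) = 7.9^(1/1.25) = 5.22518502
eta_v = 1 - 0.073 * (5.22518502 - 1)
eta_v = 0.6916

0.6916


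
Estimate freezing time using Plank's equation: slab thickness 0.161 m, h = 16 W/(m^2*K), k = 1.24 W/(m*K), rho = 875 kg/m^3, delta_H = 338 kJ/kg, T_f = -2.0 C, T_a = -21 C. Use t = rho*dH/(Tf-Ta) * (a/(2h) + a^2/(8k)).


dT = -2.0 - (-21) = 19.0 K
term1 = a/(2h) = 0.161/(2*16) = 0.00503125
term2 = a^2/(8k) = 0.161^2/(8*1.24) = 0.002613004032
t = rho*dH*1000/dT * (term1 + term2)
t = 875*338*1000/19.0 * (0.00503125 + 0.002613004032)
t = 118989 s

118989


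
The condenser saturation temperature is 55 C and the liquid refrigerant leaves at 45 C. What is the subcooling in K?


Subcooling = T_cond - T_liquid
Subcooling = 55 - 45
Subcooling = 10 K

10


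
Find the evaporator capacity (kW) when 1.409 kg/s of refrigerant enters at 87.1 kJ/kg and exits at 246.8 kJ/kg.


dh = 246.8 - 87.1 = 159.7 kJ/kg
Q_evap = m_dot * dh = 1.409 * 159.7
Q_evap = 225.02 kW

225.02


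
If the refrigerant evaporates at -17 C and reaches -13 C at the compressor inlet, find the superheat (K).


Superheat = T_suction - T_evap
Superheat = -13 - (-17)
Superheat = 4 K

4


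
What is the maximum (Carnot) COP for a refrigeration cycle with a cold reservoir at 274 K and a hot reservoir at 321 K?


dT = 321 - 274 = 47 K
COP_carnot = T_cold / dT = 274 / 47
COP_carnot = 5.83

5.83


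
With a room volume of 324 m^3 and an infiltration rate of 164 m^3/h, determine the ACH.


ACH = flow / volume
ACH = 164 / 324
ACH = 0.506

0.506


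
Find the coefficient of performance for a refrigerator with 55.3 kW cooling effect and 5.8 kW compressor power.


COP = Q_evap / W
COP = 55.3 / 5.8
COP = 9.534

9.534


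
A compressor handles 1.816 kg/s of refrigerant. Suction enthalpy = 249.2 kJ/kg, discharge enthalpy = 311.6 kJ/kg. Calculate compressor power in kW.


dh = 311.6 - 249.2 = 62.4 kJ/kg
W = m_dot * dh = 1.816 * 62.4 = 113.32 kW

113.32


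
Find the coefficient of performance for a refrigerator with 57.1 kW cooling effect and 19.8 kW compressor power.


COP = Q_evap / W
COP = 57.1 / 19.8
COP = 2.884

2.884


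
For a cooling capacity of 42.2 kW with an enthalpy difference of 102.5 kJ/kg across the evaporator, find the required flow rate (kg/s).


m_dot = Q / dh
m_dot = 42.2 / 102.5
m_dot = 0.4117 kg/s

0.4117


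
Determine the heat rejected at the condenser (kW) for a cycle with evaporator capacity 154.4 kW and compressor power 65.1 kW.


Q_cond = Q_evap + W
Q_cond = 154.4 + 65.1
Q_cond = 219.5 kW

219.5


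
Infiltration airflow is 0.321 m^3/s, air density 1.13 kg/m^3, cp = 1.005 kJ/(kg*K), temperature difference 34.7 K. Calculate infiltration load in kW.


Q = V_dot * rho * cp * dT
Q = 0.321 * 1.13 * 1.005 * 34.7
Q = 12.65 kW

12.65


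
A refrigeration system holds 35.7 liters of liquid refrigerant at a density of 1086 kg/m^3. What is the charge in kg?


Charge = V * rho / 1000
Charge = 35.7 * 1086 / 1000
Charge = 38.77 kg

38.77


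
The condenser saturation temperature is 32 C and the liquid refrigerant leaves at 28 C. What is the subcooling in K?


Subcooling = T_cond - T_liquid
Subcooling = 32 - 28
Subcooling = 4 K

4


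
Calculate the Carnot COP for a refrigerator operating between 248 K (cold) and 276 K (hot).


dT = 276 - 248 = 28 K
COP_carnot = T_cold / dT = 248 / 28
COP_carnot = 8.857

8.857


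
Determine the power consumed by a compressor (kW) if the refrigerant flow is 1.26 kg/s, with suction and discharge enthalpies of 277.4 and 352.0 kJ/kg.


dh = 352.0 - 277.4 = 74.6 kJ/kg
W = m_dot * dh = 1.26 * 74.6 = 94.0 kW

94.0


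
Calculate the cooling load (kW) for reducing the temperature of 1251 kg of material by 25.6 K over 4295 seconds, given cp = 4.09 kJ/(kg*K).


Q = m * cp * dT / t
Q = 1251 * 4.09 * 25.6 / 4295
Q = 30.497 kW

30.497


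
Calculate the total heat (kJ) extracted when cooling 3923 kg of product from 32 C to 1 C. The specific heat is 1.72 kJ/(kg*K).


dT = 32 - (1) = 31 K
Q = m * cp * dT = 3923 * 1.72 * 31
Q = 209174 kJ

209174


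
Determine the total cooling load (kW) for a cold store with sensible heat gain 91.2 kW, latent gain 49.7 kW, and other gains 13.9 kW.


Q_total = Q_s + Q_l + Q_misc
Q_total = 91.2 + 49.7 + 13.9
Q_total = 154.8 kW

154.8


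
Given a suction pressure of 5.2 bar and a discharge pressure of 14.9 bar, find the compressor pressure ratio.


PR = P_high / P_low
PR = 14.9 / 5.2
PR = 2.865

2.865


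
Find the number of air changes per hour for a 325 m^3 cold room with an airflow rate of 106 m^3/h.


ACH = flow / volume
ACH = 106 / 325
ACH = 0.326

0.326


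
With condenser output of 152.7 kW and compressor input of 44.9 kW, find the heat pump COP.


COP_hp = Q_cond / W
COP_hp = 152.7 / 44.9
COP_hp = 3.401

3.401


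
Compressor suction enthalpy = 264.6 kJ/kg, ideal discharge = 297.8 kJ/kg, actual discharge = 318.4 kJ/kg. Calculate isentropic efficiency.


dh_ideal = 297.8 - 264.6 = 33.2 kJ/kg
dh_actual = 318.4 - 264.6 = 53.8 kJ/kg
eta_s = dh_ideal / dh_actual = 33.2 / 53.8
eta_s = 0.6171

0.6171


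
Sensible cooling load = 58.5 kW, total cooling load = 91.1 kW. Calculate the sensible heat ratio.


SHR = Q_sensible / Q_total
SHR = 58.5 / 91.1
SHR = 0.642

0.642


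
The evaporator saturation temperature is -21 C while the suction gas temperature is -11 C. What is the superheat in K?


Superheat = T_suction - T_evap
Superheat = -11 - (-21)
Superheat = 10 K

10


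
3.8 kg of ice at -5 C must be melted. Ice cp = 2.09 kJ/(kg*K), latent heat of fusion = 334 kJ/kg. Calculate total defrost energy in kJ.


Sensible heat = cp * dT = 2.09 * 5 = 10.45 kJ/kg
Total per kg = 10.45 + 334 = 344.45 kJ/kg
Q = m * total = 3.8 * 344.45
Q = 1308.9 kJ

1308.9


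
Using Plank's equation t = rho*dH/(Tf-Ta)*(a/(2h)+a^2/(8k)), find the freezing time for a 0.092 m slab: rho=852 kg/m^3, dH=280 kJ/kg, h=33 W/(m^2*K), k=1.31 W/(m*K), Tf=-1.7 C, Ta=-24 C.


dT = -1.7 - (-24) = 22.3 K
term1 = a/(2h) = 0.092/(2*33) = 0.001393939394
term2 = a^2/(8k) = 0.092^2/(8*1.31) = 0.0008076335878
t = rho*dH*1000/dT * (term1 + term2)
t = 852*280*1000/22.3 * (0.001393939394 + 0.0008076335878)
t = 23552 s

23552


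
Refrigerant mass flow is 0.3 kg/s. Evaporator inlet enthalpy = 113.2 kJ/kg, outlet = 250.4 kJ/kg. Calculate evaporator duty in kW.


dh = 250.4 - 113.2 = 137.2 kJ/kg
Q_evap = m_dot * dh = 0.3 * 137.2
Q_evap = 41.16 kW

41.16


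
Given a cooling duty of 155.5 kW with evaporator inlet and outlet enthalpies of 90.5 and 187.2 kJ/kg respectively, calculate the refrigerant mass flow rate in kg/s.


dh = 187.2 - 90.5 = 96.7 kJ/kg
m_dot = Q / dh = 155.5 / 96.7 = 1.6081 kg/s

1.6081


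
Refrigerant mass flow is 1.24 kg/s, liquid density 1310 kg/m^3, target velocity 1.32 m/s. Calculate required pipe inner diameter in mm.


A = m_dot / (rho * v) = 1.24 / (1310 * 1.32) = 0.0007170946102 m^2
d = sqrt(4*A/pi) * 1000
d = 30.2 mm

30.2


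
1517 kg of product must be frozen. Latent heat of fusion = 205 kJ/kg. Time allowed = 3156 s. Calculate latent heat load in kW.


Q_lat = m * h_fg / t
Q_lat = 1517 * 205 / 3156
Q_lat = 98.54 kW

98.54


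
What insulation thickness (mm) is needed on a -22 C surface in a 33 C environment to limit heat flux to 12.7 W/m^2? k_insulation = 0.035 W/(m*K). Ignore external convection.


dT = 33 - (-22) = 55 K
thickness = k * dT / q_max * 1000
thickness = 0.035 * 55 / 12.7 * 1000
thickness = 151.6 mm

151.6


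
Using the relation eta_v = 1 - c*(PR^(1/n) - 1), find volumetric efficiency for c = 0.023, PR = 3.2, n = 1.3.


PR^(1/n) = 3.2^(1/1.3) = 2.4466785
eta_v = 1 - 0.023 * (2.4466785 - 1)
eta_v = 0.9667

0.9667


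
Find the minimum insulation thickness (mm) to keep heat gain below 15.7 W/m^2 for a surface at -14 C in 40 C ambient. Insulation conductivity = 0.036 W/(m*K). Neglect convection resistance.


dT = 40 - (-14) = 54 K
thickness = k * dT / q_max * 1000
thickness = 0.036 * 54 / 15.7 * 1000
thickness = 123.8 mm

123.8


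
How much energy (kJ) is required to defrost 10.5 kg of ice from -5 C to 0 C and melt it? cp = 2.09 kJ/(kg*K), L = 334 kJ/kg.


Sensible heat = cp * dT = 2.09 * 5 = 10.45 kJ/kg
Total per kg = 10.45 + 334 = 344.45 kJ/kg
Q = m * total = 10.5 * 344.45
Q = 3616.7 kJ

3616.7


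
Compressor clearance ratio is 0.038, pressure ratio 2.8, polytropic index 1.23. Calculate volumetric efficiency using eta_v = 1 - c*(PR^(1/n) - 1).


PR^(1/n) = 2.8^(1/1.23) = 2.30963374
eta_v = 1 - 0.038 * (2.30963374 - 1)
eta_v = 0.9502

0.9502


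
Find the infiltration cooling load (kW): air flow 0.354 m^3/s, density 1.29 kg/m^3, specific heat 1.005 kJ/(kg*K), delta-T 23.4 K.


Q = V_dot * rho * cp * dT
Q = 0.354 * 1.29 * 1.005 * 23.4
Q = 10.739 kW

10.739


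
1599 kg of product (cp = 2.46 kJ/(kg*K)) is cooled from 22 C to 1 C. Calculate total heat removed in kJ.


dT = 22 - (1) = 21 K
Q = m * cp * dT = 1599 * 2.46 * 21
Q = 82604 kJ

82604


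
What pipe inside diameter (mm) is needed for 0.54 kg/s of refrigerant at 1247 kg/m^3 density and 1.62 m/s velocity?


A = m_dot / (rho * v) = 0.54 / (1247 * 1.62) = 0.0002673082064 m^2
d = sqrt(4*A/pi) * 1000
d = 18.4 mm

18.4


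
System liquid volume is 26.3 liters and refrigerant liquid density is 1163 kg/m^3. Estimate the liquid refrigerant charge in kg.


Charge = V * rho / 1000
Charge = 26.3 * 1163 / 1000
Charge = 30.59 kg

30.59


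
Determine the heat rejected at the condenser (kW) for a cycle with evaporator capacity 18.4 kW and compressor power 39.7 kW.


Q_cond = Q_evap + W
Q_cond = 18.4 + 39.7
Q_cond = 58.1 kW

58.1


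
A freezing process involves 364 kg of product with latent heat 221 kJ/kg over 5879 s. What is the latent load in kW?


Q_lat = m * h_fg / t
Q_lat = 364 * 221 / 5879
Q_lat = 13.68 kW

13.68


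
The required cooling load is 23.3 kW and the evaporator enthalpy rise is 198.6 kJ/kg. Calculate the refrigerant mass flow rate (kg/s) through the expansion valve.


m_dot = Q / dh
m_dot = 23.3 / 198.6
m_dot = 0.1173 kg/s

0.1173


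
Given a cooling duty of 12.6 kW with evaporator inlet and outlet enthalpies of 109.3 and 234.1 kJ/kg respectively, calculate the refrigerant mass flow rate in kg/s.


dh = 234.1 - 109.3 = 124.8 kJ/kg
m_dot = Q / dh = 12.6 / 124.8 = 0.101 kg/s

0.101


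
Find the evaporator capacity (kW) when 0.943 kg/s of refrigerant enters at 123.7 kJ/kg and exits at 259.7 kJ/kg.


dh = 259.7 - 123.7 = 136.0 kJ/kg
Q_evap = m_dot * dh = 0.943 * 136.0
Q_evap = 128.25 kW

128.25


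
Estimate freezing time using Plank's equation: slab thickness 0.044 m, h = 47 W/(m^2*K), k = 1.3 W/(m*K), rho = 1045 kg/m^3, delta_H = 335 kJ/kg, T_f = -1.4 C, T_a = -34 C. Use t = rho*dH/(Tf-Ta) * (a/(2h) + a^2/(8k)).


dT = -1.4 - (-34) = 32.6 K
term1 = a/(2h) = 0.044/(2*47) = 0.0004680851064
term2 = a^2/(8k) = 0.044^2/(8*1.3) = 0.0001861538462
t = rho*dH*1000/dT * (term1 + term2)
t = 1045*335*1000/32.6 * (0.0004680851064 + 0.0001861538462)
t = 7026 s

7026


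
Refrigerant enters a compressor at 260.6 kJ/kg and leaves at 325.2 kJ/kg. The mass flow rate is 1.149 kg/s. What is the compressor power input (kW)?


dh = 325.2 - 260.6 = 64.6 kJ/kg
W = m_dot * dh = 1.149 * 64.6 = 74.23 kW

74.23


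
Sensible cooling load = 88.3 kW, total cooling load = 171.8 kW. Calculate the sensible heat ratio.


SHR = Q_sensible / Q_total
SHR = 88.3 / 171.8
SHR = 0.514

0.514


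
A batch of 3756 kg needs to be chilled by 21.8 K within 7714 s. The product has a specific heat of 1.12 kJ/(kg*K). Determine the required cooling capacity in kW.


Q = m * cp * dT / t
Q = 3756 * 1.12 * 21.8 / 7714
Q = 11.888 kW

11.888


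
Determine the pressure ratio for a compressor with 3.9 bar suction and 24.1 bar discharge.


PR = P_high / P_low
PR = 24.1 / 3.9
PR = 6.179

6.179


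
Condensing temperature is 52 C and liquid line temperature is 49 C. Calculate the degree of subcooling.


Subcooling = T_cond - T_liquid
Subcooling = 52 - 49
Subcooling = 3 K

3


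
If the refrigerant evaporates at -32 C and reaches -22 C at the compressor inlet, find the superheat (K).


Superheat = T_suction - T_evap
Superheat = -22 - (-32)
Superheat = 10 K

10


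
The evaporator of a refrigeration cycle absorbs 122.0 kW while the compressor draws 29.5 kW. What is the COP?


COP = Q_evap / W
COP = 122.0 / 29.5
COP = 4.136

4.136


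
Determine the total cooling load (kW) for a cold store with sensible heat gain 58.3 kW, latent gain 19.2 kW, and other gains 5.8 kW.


Q_total = Q_s + Q_l + Q_misc
Q_total = 58.3 + 19.2 + 5.8
Q_total = 83.3 kW

83.3


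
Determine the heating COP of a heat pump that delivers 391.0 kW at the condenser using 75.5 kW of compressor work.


COP_hp = Q_cond / W
COP_hp = 391.0 / 75.5
COP_hp = 5.179

5.179


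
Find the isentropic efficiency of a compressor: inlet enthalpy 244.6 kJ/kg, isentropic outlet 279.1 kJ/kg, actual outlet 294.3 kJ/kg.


dh_ideal = 279.1 - 244.6 = 34.5 kJ/kg
dh_actual = 294.3 - 244.6 = 49.7 kJ/kg
eta_s = dh_ideal / dh_actual = 34.5 / 49.7
eta_s = 0.6942

0.6942


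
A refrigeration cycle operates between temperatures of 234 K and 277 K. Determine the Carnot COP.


dT = 277 - 234 = 43 K
COP_carnot = T_cold / dT = 234 / 43
COP_carnot = 5.442

5.442


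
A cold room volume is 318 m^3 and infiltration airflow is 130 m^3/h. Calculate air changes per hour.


ACH = flow / volume
ACH = 130 / 318
ACH = 0.409

0.409


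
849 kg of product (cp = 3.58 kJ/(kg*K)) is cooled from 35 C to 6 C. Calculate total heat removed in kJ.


dT = 35 - (6) = 29 K
Q = m * cp * dT = 849 * 3.58 * 29
Q = 88143 kJ

88143


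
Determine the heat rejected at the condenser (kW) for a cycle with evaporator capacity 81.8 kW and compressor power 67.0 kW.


Q_cond = Q_evap + W
Q_cond = 81.8 + 67.0
Q_cond = 148.8 kW

148.8


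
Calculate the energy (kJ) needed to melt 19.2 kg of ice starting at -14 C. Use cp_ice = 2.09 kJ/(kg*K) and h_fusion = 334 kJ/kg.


Sensible heat = cp * dT = 2.09 * 14 = 29.26 kJ/kg
Total per kg = 29.26 + 334 = 363.26 kJ/kg
Q = m * total = 19.2 * 363.26
Q = 6974.6 kJ

6974.6


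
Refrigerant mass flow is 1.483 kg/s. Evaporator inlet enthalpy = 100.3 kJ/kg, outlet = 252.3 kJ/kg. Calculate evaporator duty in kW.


dh = 252.3 - 100.3 = 152.0 kJ/kg
Q_evap = m_dot * dh = 1.483 * 152.0
Q_evap = 225.42 kW

225.42


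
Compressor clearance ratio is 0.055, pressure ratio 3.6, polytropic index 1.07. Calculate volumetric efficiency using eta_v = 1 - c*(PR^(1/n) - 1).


PR^(1/n) = 3.6^(1/1.07) = 3.31061653
eta_v = 1 - 0.055 * (3.31061653 - 1)
eta_v = 0.8729

0.8729


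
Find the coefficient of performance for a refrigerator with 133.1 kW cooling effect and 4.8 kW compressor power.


COP = Q_evap / W
COP = 133.1 / 4.8
COP = 27.729

27.729


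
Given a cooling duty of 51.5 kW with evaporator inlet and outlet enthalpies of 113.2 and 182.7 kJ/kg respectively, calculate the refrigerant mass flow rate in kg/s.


dh = 182.7 - 113.2 = 69.5 kJ/kg
m_dot = Q / dh = 51.5 / 69.5 = 0.741 kg/s

0.741


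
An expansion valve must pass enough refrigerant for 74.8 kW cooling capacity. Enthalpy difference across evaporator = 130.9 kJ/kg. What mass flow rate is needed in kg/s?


m_dot = Q / dh
m_dot = 74.8 / 130.9
m_dot = 0.5714 kg/s

0.5714


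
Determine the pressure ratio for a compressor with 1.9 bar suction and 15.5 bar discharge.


PR = P_high / P_low
PR = 15.5 / 1.9
PR = 8.158

8.158


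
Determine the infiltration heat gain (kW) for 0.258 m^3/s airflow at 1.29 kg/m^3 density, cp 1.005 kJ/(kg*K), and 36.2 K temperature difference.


Q = V_dot * rho * cp * dT
Q = 0.258 * 1.29 * 1.005 * 36.2
Q = 12.108 kW

12.108


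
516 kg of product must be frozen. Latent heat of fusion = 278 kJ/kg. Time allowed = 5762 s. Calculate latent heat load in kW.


Q_lat = m * h_fg / t
Q_lat = 516 * 278 / 5762
Q_lat = 24.9 kW

24.9


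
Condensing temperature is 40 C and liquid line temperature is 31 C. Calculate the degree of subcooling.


Subcooling = T_cond - T_liquid
Subcooling = 40 - 31
Subcooling = 9 K

9


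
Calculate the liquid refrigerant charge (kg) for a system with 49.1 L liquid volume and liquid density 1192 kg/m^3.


Charge = V * rho / 1000
Charge = 49.1 * 1192 / 1000
Charge = 58.53 kg

58.53


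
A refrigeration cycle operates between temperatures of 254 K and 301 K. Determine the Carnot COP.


dT = 301 - 254 = 47 K
COP_carnot = T_cold / dT = 254 / 47
COP_carnot = 5.404

5.404


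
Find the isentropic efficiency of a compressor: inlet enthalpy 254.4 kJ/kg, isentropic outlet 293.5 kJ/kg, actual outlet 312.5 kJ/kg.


dh_ideal = 293.5 - 254.4 = 39.1 kJ/kg
dh_actual = 312.5 - 254.4 = 58.1 kJ/kg
eta_s = dh_ideal / dh_actual = 39.1 / 58.1
eta_s = 0.673

0.673


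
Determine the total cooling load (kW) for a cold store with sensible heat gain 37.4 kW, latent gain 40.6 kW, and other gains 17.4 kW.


Q_total = Q_s + Q_l + Q_misc
Q_total = 37.4 + 40.6 + 17.4
Q_total = 95.4 kW

95.4


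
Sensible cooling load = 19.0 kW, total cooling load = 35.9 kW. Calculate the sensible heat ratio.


SHR = Q_sensible / Q_total
SHR = 19.0 / 35.9
SHR = 0.529

0.529


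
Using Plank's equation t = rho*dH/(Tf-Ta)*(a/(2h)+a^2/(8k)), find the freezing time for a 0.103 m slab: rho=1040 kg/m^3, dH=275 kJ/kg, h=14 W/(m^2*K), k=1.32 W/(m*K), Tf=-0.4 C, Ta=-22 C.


dT = -0.4 - (-22) = 21.6 K
term1 = a/(2h) = 0.103/(2*14) = 0.003678571429
term2 = a^2/(8k) = 0.103^2/(8*1.32) = 0.001004640152
t = rho*dH*1000/dT * (term1 + term2)
t = 1040*275*1000/21.6 * (0.003678571429 + 0.001004640152)
t = 62009 s

62009


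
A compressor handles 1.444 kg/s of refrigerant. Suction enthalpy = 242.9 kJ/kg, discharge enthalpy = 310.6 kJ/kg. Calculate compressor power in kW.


dh = 310.6 - 242.9 = 67.7 kJ/kg
W = m_dot * dh = 1.444 * 67.7 = 97.76 kW

97.76


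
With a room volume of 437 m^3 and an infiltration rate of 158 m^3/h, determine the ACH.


ACH = flow / volume
ACH = 158 / 437
ACH = 0.362

0.362


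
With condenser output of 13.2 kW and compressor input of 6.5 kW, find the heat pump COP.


COP_hp = Q_cond / W
COP_hp = 13.2 / 6.5
COP_hp = 2.031

2.031


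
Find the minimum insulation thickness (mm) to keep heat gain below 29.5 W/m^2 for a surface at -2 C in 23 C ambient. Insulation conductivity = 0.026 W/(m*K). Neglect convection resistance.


dT = 23 - (-2) = 25 K
thickness = k * dT / q_max * 1000
thickness = 0.026 * 25 / 29.5 * 1000
thickness = 22.0 mm

22.0


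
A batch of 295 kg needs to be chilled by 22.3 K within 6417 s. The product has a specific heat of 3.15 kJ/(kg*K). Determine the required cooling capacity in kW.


Q = m * cp * dT / t
Q = 295 * 3.15 * 22.3 / 6417
Q = 3.229 kW

3.229


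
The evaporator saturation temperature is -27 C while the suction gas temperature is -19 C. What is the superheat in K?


Superheat = T_suction - T_evap
Superheat = -19 - (-27)
Superheat = 8 K

8


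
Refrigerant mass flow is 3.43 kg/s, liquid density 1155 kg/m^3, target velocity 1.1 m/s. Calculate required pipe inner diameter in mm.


A = m_dot / (rho * v) = 3.43 / (1155 * 1.1) = 0.002699724518 m^2
d = sqrt(4*A/pi) * 1000
d = 58.6 mm

58.6


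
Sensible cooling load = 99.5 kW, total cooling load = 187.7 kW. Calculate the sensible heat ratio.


SHR = Q_sensible / Q_total
SHR = 99.5 / 187.7
SHR = 0.53

0.53


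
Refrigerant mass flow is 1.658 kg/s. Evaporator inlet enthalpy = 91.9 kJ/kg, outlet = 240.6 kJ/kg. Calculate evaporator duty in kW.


dh = 240.6 - 91.9 = 148.7 kJ/kg
Q_evap = m_dot * dh = 1.658 * 148.7
Q_evap = 246.54 kW

246.54


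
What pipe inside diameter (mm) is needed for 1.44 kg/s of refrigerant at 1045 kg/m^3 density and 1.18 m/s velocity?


A = m_dot / (rho * v) = 1.44 / (1045 * 1.18) = 0.001167788501 m^2
d = sqrt(4*A/pi) * 1000
d = 38.6 mm

38.6


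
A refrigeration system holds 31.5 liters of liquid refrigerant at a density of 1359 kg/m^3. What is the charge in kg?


Charge = V * rho / 1000
Charge = 31.5 * 1359 / 1000
Charge = 42.81 kg

42.81


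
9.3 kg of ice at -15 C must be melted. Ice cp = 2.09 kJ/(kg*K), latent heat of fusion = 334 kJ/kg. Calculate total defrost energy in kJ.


Sensible heat = cp * dT = 2.09 * 15 = 31.35 kJ/kg
Total per kg = 31.35 + 334 = 365.35 kJ/kg
Q = m * total = 9.3 * 365.35
Q = 3397.8 kJ

3397.8


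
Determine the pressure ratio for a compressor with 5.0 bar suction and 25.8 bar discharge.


PR = P_high / P_low
PR = 25.8 / 5.0
PR = 5.16

5.16


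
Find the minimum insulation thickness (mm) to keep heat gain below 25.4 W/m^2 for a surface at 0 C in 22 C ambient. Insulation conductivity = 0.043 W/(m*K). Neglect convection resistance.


dT = 22 - (0) = 22 K
thickness = k * dT / q_max * 1000
thickness = 0.043 * 22 / 25.4 * 1000
thickness = 37.2 mm

37.2


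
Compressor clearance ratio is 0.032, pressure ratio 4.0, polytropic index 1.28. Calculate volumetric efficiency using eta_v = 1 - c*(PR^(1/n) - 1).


PR^(1/n) = 4.0^(1/1.28) = 2.95365229
eta_v = 1 - 0.032 * (2.95365229 - 1)
eta_v = 0.9375

0.9375


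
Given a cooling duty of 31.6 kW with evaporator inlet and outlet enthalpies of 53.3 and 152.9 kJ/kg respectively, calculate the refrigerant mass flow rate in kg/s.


dh = 152.9 - 53.3 = 99.6 kJ/kg
m_dot = Q / dh = 31.6 / 99.6 = 0.3173 kg/s

0.3173


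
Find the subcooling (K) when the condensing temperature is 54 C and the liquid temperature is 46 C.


Subcooling = T_cond - T_liquid
Subcooling = 54 - 46
Subcooling = 8 K

8


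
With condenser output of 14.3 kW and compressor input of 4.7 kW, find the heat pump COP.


COP_hp = Q_cond / W
COP_hp = 14.3 / 4.7
COP_hp = 3.043

3.043


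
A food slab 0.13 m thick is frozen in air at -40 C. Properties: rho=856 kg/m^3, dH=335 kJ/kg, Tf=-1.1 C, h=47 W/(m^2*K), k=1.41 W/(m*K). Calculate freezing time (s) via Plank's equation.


dT = -1.1 - (-40) = 38.9 K
term1 = a/(2h) = 0.13/(2*47) = 0.001382978723
term2 = a^2/(8k) = 0.13^2/(8*1.41) = 0.00149822695
t = rho*dH*1000/dT * (term1 + term2)
t = 856*335*1000/38.9 * (0.001382978723 + 0.00149822695)
t = 21239 s

21239


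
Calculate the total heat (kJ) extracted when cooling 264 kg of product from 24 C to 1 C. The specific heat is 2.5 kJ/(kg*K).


dT = 24 - (1) = 23 K
Q = m * cp * dT = 264 * 2.5 * 23
Q = 15180 kJ

15180


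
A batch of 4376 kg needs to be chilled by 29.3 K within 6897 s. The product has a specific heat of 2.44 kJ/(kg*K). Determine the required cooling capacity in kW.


Q = m * cp * dT / t
Q = 4376 * 2.44 * 29.3 / 6897
Q = 45.36 kW

45.36


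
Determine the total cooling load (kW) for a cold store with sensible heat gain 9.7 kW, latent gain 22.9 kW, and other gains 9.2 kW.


Q_total = Q_s + Q_l + Q_misc
Q_total = 9.7 + 22.9 + 9.2
Q_total = 41.8 kW

41.8


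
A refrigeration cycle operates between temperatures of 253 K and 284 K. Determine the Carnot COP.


dT = 284 - 253 = 31 K
COP_carnot = T_cold / dT = 253 / 31
COP_carnot = 8.161

8.161


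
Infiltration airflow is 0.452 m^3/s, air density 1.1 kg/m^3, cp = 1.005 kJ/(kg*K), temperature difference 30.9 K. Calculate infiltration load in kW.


Q = V_dot * rho * cp * dT
Q = 0.452 * 1.1 * 1.005 * 30.9
Q = 15.44 kW

15.44


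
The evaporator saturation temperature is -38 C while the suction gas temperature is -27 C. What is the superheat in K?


Superheat = T_suction - T_evap
Superheat = -27 - (-38)
Superheat = 11 K

11


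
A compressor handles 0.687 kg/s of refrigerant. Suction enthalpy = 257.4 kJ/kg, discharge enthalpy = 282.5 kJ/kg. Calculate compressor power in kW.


dh = 282.5 - 257.4 = 25.1 kJ/kg
W = m_dot * dh = 0.687 * 25.1 = 17.24 kW

17.24


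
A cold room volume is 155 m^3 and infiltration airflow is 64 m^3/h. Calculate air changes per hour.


ACH = flow / volume
ACH = 64 / 155
ACH = 0.413

0.413


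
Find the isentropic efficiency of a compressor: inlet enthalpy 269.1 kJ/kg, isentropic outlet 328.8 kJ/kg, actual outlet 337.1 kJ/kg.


dh_ideal = 328.8 - 269.1 = 59.7 kJ/kg
dh_actual = 337.1 - 269.1 = 68.0 kJ/kg
eta_s = dh_ideal / dh_actual = 59.7 / 68.0
eta_s = 0.8779

0.8779


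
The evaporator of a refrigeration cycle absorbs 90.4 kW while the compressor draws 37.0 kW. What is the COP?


COP = Q_evap / W
COP = 90.4 / 37.0
COP = 2.443

2.443


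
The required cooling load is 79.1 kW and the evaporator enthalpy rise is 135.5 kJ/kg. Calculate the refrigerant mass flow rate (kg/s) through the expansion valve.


m_dot = Q / dh
m_dot = 79.1 / 135.5
m_dot = 0.5838 kg/s

0.5838


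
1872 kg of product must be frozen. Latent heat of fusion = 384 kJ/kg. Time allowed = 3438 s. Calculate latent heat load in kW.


Q_lat = m * h_fg / t
Q_lat = 1872 * 384 / 3438
Q_lat = 209.09 kW

209.09


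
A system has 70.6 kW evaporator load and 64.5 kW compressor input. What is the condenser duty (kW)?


Q_cond = Q_evap + W
Q_cond = 70.6 + 64.5
Q_cond = 135.1 kW

135.1


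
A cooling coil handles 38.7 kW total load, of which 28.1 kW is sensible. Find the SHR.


SHR = Q_sensible / Q_total
SHR = 28.1 / 38.7
SHR = 0.726

0.726


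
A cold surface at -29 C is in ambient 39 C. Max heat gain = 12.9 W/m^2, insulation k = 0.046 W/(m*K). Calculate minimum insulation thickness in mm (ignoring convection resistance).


dT = 39 - (-29) = 68 K
thickness = k * dT / q_max * 1000
thickness = 0.046 * 68 / 12.9 * 1000
thickness = 242.5 mm

242.5


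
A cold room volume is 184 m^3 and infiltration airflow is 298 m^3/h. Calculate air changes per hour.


ACH = flow / volume
ACH = 298 / 184
ACH = 1.62

1.62


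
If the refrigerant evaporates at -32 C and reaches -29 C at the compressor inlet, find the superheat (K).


Superheat = T_suction - T_evap
Superheat = -29 - (-32)
Superheat = 3 K

3


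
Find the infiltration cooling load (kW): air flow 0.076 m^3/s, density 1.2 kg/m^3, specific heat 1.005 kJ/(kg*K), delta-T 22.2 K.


Q = V_dot * rho * cp * dT
Q = 0.076 * 1.2 * 1.005 * 22.2
Q = 2.035 kW

2.035


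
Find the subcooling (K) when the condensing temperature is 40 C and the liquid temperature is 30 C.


Subcooling = T_cond - T_liquid
Subcooling = 40 - 30
Subcooling = 10 K

10


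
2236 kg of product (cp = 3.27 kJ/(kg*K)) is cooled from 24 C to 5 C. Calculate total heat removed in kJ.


dT = 24 - (5) = 19 K
Q = m * cp * dT = 2236 * 3.27 * 19
Q = 138923 kJ

138923


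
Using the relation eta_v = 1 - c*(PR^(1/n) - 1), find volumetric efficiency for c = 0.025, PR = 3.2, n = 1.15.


PR^(1/n) = 3.2^(1/1.15) = 2.74954512
eta_v = 1 - 0.025 * (2.74954512 - 1)
eta_v = 0.9563

0.9563


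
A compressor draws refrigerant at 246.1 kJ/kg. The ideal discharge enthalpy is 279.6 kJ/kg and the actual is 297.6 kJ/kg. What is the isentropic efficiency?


dh_ideal = 279.6 - 246.1 = 33.5 kJ/kg
dh_actual = 297.6 - 246.1 = 51.5 kJ/kg
eta_s = dh_ideal / dh_actual = 33.5 / 51.5
eta_s = 0.6505

0.6505


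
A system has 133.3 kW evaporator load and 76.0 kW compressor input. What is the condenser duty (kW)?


Q_cond = Q_evap + W
Q_cond = 133.3 + 76.0
Q_cond = 209.3 kW

209.3


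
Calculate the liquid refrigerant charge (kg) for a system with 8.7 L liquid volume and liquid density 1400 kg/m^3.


Charge = V * rho / 1000
Charge = 8.7 * 1400 / 1000
Charge = 12.18 kg

12.18


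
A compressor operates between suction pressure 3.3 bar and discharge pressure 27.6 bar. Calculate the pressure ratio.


PR = P_high / P_low
PR = 27.6 / 3.3
PR = 8.364

8.364


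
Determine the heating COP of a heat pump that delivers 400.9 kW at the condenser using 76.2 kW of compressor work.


COP_hp = Q_cond / W
COP_hp = 400.9 / 76.2
COP_hp = 5.261

5.261


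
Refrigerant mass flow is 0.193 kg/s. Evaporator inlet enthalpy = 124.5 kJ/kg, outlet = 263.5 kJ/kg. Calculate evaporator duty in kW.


dh = 263.5 - 124.5 = 139.0 kJ/kg
Q_evap = m_dot * dh = 0.193 * 139.0
Q_evap = 26.83 kW

26.83


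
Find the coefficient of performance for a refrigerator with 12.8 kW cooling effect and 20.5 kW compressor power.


COP = Q_evap / W
COP = 12.8 / 20.5
COP = 0.624

0.624


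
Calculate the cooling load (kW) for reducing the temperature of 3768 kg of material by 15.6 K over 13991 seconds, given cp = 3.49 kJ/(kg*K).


Q = m * cp * dT / t
Q = 3768 * 3.49 * 15.6 / 13991
Q = 14.663 kW

14.663


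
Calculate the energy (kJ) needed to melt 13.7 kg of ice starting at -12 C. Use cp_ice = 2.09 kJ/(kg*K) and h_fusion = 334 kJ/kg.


Sensible heat = cp * dT = 2.09 * 12 = 25.08 kJ/kg
Total per kg = 25.08 + 334 = 359.08 kJ/kg
Q = m * total = 13.7 * 359.08
Q = 4919.4 kJ

4919.4


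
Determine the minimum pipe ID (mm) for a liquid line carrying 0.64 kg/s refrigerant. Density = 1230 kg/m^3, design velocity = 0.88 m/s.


A = m_dot / (rho * v) = 0.64 / (1230 * 0.88) = 0.0005912786401 m^2
d = sqrt(4*A/pi) * 1000
d = 27.4 mm

27.4


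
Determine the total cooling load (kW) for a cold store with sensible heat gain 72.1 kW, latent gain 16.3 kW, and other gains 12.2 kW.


Q_total = Q_s + Q_l + Q_misc
Q_total = 72.1 + 16.3 + 12.2
Q_total = 100.6 kW

100.6


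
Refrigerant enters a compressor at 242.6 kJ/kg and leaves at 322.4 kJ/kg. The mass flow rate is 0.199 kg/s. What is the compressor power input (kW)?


dh = 322.4 - 242.6 = 79.8 kJ/kg
W = m_dot * dh = 0.199 * 79.8 = 15.88 kW

15.88


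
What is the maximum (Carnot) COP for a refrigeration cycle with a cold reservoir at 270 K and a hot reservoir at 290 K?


dT = 290 - 270 = 20 K
COP_carnot = T_cold / dT = 270 / 20
COP_carnot = 13.5

13.5


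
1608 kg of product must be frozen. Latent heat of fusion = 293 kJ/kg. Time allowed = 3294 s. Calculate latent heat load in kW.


Q_lat = m * h_fg / t
Q_lat = 1608 * 293 / 3294
Q_lat = 143.03 kW

143.03


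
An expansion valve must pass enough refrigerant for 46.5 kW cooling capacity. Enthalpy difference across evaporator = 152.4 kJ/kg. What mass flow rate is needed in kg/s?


m_dot = Q / dh
m_dot = 46.5 / 152.4
m_dot = 0.3051 kg/s

0.3051


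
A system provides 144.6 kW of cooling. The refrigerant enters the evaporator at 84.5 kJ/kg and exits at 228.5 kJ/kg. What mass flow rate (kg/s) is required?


dh = 228.5 - 84.5 = 144.0 kJ/kg
m_dot = Q / dh = 144.6 / 144.0 = 1.0042 kg/s

1.0042


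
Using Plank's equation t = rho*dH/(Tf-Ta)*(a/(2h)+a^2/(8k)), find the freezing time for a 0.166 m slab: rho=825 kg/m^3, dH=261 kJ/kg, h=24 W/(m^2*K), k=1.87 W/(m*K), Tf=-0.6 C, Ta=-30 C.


dT = -0.6 - (-30) = 29.4 K
term1 = a/(2h) = 0.166/(2*24) = 0.003458333333
term2 = a^2/(8k) = 0.166^2/(8*1.87) = 0.00184197861
t = rho*dH*1000/dT * (term1 + term2)
t = 825*261*1000/29.4 * (0.003458333333 + 0.00184197861)
t = 38819 s

38819


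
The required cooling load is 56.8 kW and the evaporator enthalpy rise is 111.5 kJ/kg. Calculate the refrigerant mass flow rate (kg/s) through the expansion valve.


m_dot = Q / dh
m_dot = 56.8 / 111.5
m_dot = 0.5094 kg/s

0.5094


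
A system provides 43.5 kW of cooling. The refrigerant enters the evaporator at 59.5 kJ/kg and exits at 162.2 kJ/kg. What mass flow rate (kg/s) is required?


dh = 162.2 - 59.5 = 102.7 kJ/kg
m_dot = Q / dh = 43.5 / 102.7 = 0.4236 kg/s

0.4236


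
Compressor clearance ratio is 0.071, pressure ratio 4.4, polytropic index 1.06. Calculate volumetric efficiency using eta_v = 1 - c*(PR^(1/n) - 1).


PR^(1/n) = 4.4^(1/1.06) = 4.0460461
eta_v = 1 - 0.071 * (4.0460461 - 1)
eta_v = 0.7837

0.7837


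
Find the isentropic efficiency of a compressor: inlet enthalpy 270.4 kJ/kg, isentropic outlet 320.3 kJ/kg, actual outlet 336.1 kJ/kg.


dh_ideal = 320.3 - 270.4 = 49.9 kJ/kg
dh_actual = 336.1 - 270.4 = 65.7 kJ/kg
eta_s = dh_ideal / dh_actual = 49.9 / 65.7
eta_s = 0.7595

0.7595


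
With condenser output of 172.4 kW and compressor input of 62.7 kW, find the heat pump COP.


COP_hp = Q_cond / W
COP_hp = 172.4 / 62.7
COP_hp = 2.75

2.75


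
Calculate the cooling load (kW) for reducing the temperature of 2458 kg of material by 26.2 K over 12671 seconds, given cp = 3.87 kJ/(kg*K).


Q = m * cp * dT / t
Q = 2458 * 3.87 * 26.2 / 12671
Q = 19.669 kW

19.669


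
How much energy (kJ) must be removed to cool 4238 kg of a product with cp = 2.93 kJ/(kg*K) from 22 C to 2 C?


dT = 22 - (2) = 20 K
Q = m * cp * dT = 4238 * 2.93 * 20
Q = 248347 kJ

248347


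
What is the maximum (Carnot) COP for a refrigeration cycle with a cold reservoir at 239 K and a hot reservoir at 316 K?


dT = 316 - 239 = 77 K
COP_carnot = T_cold / dT = 239 / 77
COP_carnot = 3.104

3.104


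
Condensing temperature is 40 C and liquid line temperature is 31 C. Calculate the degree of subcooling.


Subcooling = T_cond - T_liquid
Subcooling = 40 - 31
Subcooling = 9 K

9


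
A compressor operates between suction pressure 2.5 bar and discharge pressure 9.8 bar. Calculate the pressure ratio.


PR = P_high / P_low
PR = 9.8 / 2.5
PR = 3.92

3.92


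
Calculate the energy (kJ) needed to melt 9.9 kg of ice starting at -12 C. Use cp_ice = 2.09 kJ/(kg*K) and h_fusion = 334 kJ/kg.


Sensible heat = cp * dT = 2.09 * 12 = 25.08 kJ/kg
Total per kg = 25.08 + 334 = 359.08 kJ/kg
Q = m * total = 9.9 * 359.08
Q = 3554.9 kJ

3554.9


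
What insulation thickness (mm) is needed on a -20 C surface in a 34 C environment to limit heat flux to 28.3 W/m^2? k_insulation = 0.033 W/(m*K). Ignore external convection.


dT = 34 - (-20) = 54 K
thickness = k * dT / q_max * 1000
thickness = 0.033 * 54 / 28.3 * 1000
thickness = 63.0 mm

63.0


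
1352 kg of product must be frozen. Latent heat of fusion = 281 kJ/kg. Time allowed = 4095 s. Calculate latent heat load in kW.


Q_lat = m * h_fg / t
Q_lat = 1352 * 281 / 4095
Q_lat = 92.77 kW

92.77


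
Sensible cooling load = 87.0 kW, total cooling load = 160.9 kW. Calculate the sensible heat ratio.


SHR = Q_sensible / Q_total
SHR = 87.0 / 160.9
SHR = 0.541

0.541


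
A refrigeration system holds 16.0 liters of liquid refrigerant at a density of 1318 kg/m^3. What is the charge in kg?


Charge = V * rho / 1000
Charge = 16.0 * 1318 / 1000
Charge = 21.09 kg

21.09
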